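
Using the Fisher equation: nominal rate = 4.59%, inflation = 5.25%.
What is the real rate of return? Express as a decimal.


Formula: (1 + r_real) = (1 + r_nom) / (1 + inflation)
Substituting: (1 + r_real) = 1.0459 / 1.0525
(1 + r_real) = 0.993729
r_real = 0.993729 - 1 = -0.006271

-0.006271


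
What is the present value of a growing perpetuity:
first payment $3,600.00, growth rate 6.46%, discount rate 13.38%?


Formula: PV = C / (r - g)
Spread: r - g = 0.1338 - 0.0646 = 0.0692
Substituting: PV = $3,600.00 / 0.0692
PV = $52,023.12

$52,023.12


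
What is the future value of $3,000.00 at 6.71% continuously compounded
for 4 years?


Formula: FV = P * e^(r*t)
Exponent: r*t = 0.0671 * 4 = 0.2684
e^(0.2684) = 1.30787
FV = $3,000.00 * 1.30787 = $3,923.61

$3,923.61


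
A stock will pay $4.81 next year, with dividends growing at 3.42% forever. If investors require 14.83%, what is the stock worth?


Formula: P = D1 / (r - g)
Spread: r - g = 0.1483 - 0.0342 = 0.1141
Substituting: P = $4.81 / 0.1141
P = $42.16

$42.16


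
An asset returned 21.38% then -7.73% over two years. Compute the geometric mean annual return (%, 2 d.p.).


Formula: Geometric mean = ((1+r1)*(1+r2))^(1/2) - 1
Product: (1 + 0.2138) * (1 + -0.0773) = 1.2138 * 0.9227 = 1.119973
Square root: 1.119973^0.5 = 1.058288
Geometric mean = 1.058288 - 1 = 0.058288
As percentage: 5.83%

5.83%


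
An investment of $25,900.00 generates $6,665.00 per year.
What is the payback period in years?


Formula: Payback = investment / annual cash flow
Substituting: Payback = $25,900.00 / $6,665.00
Payback = 3.886 years

3.886 years


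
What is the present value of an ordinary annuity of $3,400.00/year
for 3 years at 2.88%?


Formula: PV = PMT * (1 - (1+r)^(-n)) / r
Discount factor: (1 + 0.0288)^(-3) = 0.918348
Bracket: 1 - 0.918348 = 0.081652
PV = $3,400.00 * 0.081652 / 0.0288 = $9,639.51

$9,639.51


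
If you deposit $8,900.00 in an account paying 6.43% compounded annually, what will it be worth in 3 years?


Formula: FV = P * (1 + r)^n
Substituting: FV = $8,900.00 * (1 + 0.0643)^3
Growth factor: (1.0643)^3 = 1.205569
FV = $8,900.00 * 1.205569 = $10,729.57

$10,729.57


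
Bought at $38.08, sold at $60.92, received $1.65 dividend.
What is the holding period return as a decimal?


Formula: HPR = (P1 - P0 + D) / P0
Gain: $60.92 - $38.08 + $1.65 = $24.49
HPR = $24.49 / $38.08 = 0.6431

0.6431


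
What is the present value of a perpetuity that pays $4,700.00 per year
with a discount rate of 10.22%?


Formula: PV = C / r
Substituting: PV = $4,700.00 / 0.1022
PV = $45,988.26

$45,988.26


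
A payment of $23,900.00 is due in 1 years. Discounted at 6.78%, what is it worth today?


Formula: PV = FV / (1 + r)^n
Substituting: PV = $23,900.00 / (1 + 0.0678)^1
Discount factor: (1.0678)^1 = 1.0678
PV = $23,900.00 / 1.0678 = $22,382.47

$22,382.47


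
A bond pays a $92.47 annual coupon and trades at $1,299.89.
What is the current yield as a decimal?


Formula: Current yield = annual coupon / price
Substituting: CY = $92.47 / $1,299.89
CY = 0.071137

0.071137


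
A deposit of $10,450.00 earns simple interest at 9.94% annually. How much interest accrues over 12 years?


Formula: I = P * r * t
Substituting: I = $10,450.00 * 0.0994 * 12
Step: I = $10,450.00 * 1.1928
I = $12,464.76

$12,464.76


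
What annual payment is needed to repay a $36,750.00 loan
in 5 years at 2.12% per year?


Formula: PMT = PV * r / (1 - (1+r)^(-n))
Denominator: 1 - (1 + 0.0212)^(-5) = 0.099578
Numerator: $36,750.00 * 0.0212 = 779.1
PMT = 779.1 / 0.099578 = $7,824.00

$7,824.00


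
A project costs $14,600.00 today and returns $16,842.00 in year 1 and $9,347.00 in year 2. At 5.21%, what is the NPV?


Formula: NPV = C0 + C1/(1+r) + C2/(1+r)^2
Discount C1: $16,842.00 / (1 + 0.0521) = $16,007.98
Discount C2: $9,347.00 / (1 + 0.0521)^2 = $8,444.19
NPV = -$14,600.00 + $16,007.98 + $8,444.19 = $9,852.18

$9,852.18


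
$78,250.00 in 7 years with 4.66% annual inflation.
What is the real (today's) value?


Formula: Real value = nominal / (1 + inflation)^years
Price level: (1 + 0.0466)^7 = 1.375514
Real value = $78,250.00 / 1.375514 = $56,887.81

$56,887.81


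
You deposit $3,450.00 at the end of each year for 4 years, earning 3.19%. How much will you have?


Formula: FV = PMT * ((1+r)^n - 1) / r
Growth factor: (1 + 0.0319)^4 = 1.133837
Numerator: 1.133837 - 1 = 0.133837
FV = $3,450.00 * 0.133837 / 0.0319 = $14,474.49

$14,474.49


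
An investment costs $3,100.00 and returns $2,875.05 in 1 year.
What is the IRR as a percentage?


Formula: IRR = C1/C0 - 1
Substituting: IRR = $2,875.05 / $3,100.00 - 1
Ratio: 0.927435 - 1 = -0.072565
IRR = -7.2565%

-7.2565%


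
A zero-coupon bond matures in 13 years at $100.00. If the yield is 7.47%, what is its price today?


Formula: Price = FV / (1 + r)^n
Substituting: Price = $100.00 / (1 + 0.0747)^13
Discount factor: (1.0747)^13 = 2.55114
Price = $100.00 / 2.55114 = $39.20

$39.20


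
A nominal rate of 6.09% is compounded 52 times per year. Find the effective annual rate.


Formula: EAR = (1 + r/m)^m - 1
Period rate: r/m = 0.0609 / 52 = 0.001171
Compounding: (1 + 0.001171)^52 = 1.062755
EAR = 1.062755 - 1 = 0.062755

0.062755


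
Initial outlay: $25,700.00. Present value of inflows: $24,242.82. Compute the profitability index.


Formula: PI = PV(cash flows) / initial investment
Substituting: PI = $24,242.82 / $25,700.00
PI = 0.9433

0.9433


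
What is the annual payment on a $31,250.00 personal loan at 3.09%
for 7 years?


Formula: PMT = PV * r / (1 - (1+r)^(-n))
Denominator: 1 - (1 + 0.0309)^(-7) = 0.191864
Numerator: $31,250.00 * 0.0309 = 965.625
PMT = 965.625 / 0.191864 = $5,032.85

$5,032.85


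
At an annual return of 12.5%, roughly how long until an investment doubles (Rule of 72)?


Formula: Years ≈ 72 / r
Substituting: Years ≈ 72 / 12.5
Years ≈ 5.8

5.8 years


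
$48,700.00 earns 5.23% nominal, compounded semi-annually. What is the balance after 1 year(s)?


Formula: FV = P * (1 + r/m)^(m*t)
Period rate: r/m = 0.0523 / 2 = 0.02615
Total periods: m*t = 2 * 1 = 2
Growth factor: (1 + 0.02615)^2 = 1.052984
FV = $48,700.00 * 1.052984 = $51,280.31

$51,280.31


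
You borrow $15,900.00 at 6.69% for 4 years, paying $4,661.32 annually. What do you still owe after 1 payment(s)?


Formula: Balance = PV*(1+r)^k - PMT*((1+r)^k - 1)/r
Growth: (1 + 0.0669)^1 = 1.0669
Accumulated factor: ((1+r)^k - 1)/r = 1.0
Balance = $15,900.00 * 1.0669 - $4,661.32 * 1.0
Balance = $12,302.39

$12,302.39


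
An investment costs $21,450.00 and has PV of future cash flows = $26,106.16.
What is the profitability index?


Formula: PI = PV(cash flows) / initial investment
Substituting: PI = $26,106.16 / $21,450.00
PI = 1.2171

1.2171


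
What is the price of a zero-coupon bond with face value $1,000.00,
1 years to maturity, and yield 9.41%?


Formula: Price = FV / (1 + r)^n
Substituting: Price = $1,000.00 / (1 + 0.0941)^1
Discount factor: (1.0941)^1 = 1.0941
Price = $1,000.00 / 1.0941 = $913.99

$913.99


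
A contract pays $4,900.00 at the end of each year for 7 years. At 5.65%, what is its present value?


Formula: PV = PMT * (1 - (1+r)^(-n)) / r
Discount factor: (1 + 0.0565)^(-7) = 0.680634
Bracket: 1 - 0.680634 = 0.319366
PV = $4,900.00 * 0.319366 / 0.0565 = $27,697.25

$27,697.25


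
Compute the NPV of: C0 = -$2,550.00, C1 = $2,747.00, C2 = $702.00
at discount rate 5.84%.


Formula: NPV = C0 + C1/(1+r) + C2/(1+r)^2
Discount C1: $2,747.00 / (1 + 0.0584) = $2,595.43
Discount C2: $702.00 / (1 + 0.0584)^2 = $626.67
NPV = -$2,550.00 + $2,595.43 + $626.67 = $672.09

$672.09


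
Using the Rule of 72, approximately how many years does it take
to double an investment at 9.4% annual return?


Formula: Years ≈ 72 / r
Substituting: Years ≈ 72 / 9.4
Years ≈ 7.7

7.7 years


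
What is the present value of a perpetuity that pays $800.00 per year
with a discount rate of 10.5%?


Formula: PV = C / r
Substituting: PV = $800.00 / 0.105
PV = $7,619.05

$7,619.05


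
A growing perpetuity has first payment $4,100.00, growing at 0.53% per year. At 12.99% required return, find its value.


Formula: PV = C / (r - g)
Spread: r - g = 0.1299 - 0.0053 = 0.1246
Substituting: PV = $4,100.00 / 0.1246
PV = $32,905.30

$32,905.30


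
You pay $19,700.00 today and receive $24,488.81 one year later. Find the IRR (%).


Formula: IRR = C1/C0 - 1
Substituting: IRR = $24,488.81 / $19,700.00 - 1
Ratio: 1.243087 - 1 = 0.243087
IRR = 24.3087%

24.3087%


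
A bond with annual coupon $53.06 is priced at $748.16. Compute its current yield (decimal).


Formula: Current yield = annual coupon / price
Substituting: CY = $53.06 / $748.16
CY = 0.070921

0.070921


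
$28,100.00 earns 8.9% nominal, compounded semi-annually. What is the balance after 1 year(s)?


Formula: FV = P * (1 + r/m)^(m*t)
Period rate: r/m = 0.089 / 2 = 0.0445
Total periods: m*t = 2 * 1 = 2
Growth factor: (1 + 0.0445)^2 = 1.09098
FV = $28,100.00 * 1.09098 = $30,656.55

$30,656.55


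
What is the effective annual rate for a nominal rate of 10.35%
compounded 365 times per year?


Formula: EAR = (1 + r/m)^m - 1
Period rate: r/m = 0.1035 / 365 = 0.000284
Compounding: (1 + 0.000284)^365 = 1.10903
EAR = 1.10903 - 1 = 0.10903

0.10903


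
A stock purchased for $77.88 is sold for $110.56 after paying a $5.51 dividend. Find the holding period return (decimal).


Formula: HPR = (P1 - P0 + D) / P0
Gain: $110.56 - $77.88 + $5.51 = $38.19
HPR = $38.19 / $77.88 = 0.4904

0.4904


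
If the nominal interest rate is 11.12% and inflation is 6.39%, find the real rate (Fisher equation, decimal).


Formula: (1 + r_real) = (1 + r_nom) / (1 + inflation)
Substituting: (1 + r_real) = 1.1112 / 1.0639
(1 + r_real) = 1.044459
r_real = 1.044459 - 1 = 0.044459

0.044459


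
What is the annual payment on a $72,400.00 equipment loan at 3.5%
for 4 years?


Formula: PMT = PV * r / (1 - (1+r)^(-n))
Denominator: 1 - (1 + 0.035)^(-4) = 0.128558
Numerator: $72,400.00 * 0.035 = 2534.0
PMT = 2534.0 / 0.128558 = $19,710.98

$19,710.98


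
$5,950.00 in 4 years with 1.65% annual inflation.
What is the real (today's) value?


Formula: Real value = nominal / (1 + inflation)^years
Price level: (1 + 0.0165)^4 = 1.067652
Real value = $5,950.00 / 1.067652 = $5,572.98

$5,572.98


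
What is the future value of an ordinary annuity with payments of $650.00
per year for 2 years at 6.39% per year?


Formula: FV = PMT * ((1+r)^n - 1) / r
Growth factor: (1 + 0.0639)^2 = 1.131883
Numerator: 1.131883 - 1 = 0.131883
FV = $650.00 * 0.131883 / 0.0639 = $1,341.54

$1,341.54


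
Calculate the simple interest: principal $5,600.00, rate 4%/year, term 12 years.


Formula: I = P * r * t
Substituting: I = $5,600.00 * 0.04 * 12
Step: I = $5,600.00 * 0.48
I = $2,688.00

$2,688.00


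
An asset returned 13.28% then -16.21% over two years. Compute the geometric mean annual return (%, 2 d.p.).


Formula: Geometric mean = ((1+r1)*(1+r2))^(1/2) - 1
Product: (1 + 0.1328) * (1 + -0.1621) = 1.1328 * 0.8379 = 0.949173
Square root: 0.949173^0.5 = 0.974255
Geometric mean = 0.974255 - 1 = -0.025745
As percentage: -2.57%

-2.57%


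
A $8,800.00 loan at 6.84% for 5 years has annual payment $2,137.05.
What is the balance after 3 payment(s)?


Formula: Balance = PV*(1+r)^k - PMT*((1+r)^k - 1)/r
Growth: (1 + 0.0684)^3 = 1.219556
Accumulated factor: ((1+r)^k - 1)/r = 3.209879
Balance = $8,800.00 * 1.219556 - $2,137.05 * 3.209879
Balance = $3,872.42

$3,872.42


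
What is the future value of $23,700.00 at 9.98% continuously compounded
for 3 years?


Formula: FV = P * e^(r*t)
Exponent: r*t = 0.0998 * 3 = 0.2994
e^(0.2994) = 1.349049
FV = $23,700.00 * 1.349049 = $31,972.46

$31,972.46


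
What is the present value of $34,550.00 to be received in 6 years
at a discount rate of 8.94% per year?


Formula: PV = FV / (1 + r)^n
Substituting: PV = $34,550.00 / (1 + 0.0894)^6
Discount factor: (1.0894)^6 = 1.671569
PV = $34,550.00 / 1.671569 = $20,669.21

$20,669.21


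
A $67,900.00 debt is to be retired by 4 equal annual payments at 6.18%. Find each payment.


Formula: PMT = PV * r / (1 - (1+r)^(-n))
Denominator: 1 - (1 + 0.0618)^(-4) = 0.213264
Numerator: $67,900.00 * 0.0618 = 4196.22
PMT = 4196.22 / 0.213264 = $19,676.19

$19,676.19


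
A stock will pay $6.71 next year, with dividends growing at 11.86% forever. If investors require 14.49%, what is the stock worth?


Formula: P = D1 / (r - g)
Spread: r - g = 0.1449 - 0.1186 = 0.0263
Substituting: P = $6.71 / 0.0263
P = $255.13

$255.13


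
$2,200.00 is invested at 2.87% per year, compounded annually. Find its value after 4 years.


Formula: FV = P * (1 + r)^n
Substituting: FV = $2,200.00 * (1 + 0.0287)^4
Growth factor: (1.0287)^4 = 1.119837
FV = $2,200.00 * 1.119837 = $2,463.64

$2,463.64


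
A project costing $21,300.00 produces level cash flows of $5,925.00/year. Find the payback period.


Formula: Payback = investment / annual cash flow
Substituting: Payback = $21,300.00 / $5,925.00
Payback = 3.5949 years

3.5949 years


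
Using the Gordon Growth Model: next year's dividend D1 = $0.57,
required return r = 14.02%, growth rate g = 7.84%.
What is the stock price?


Formula: P = D1 / (r - g)
Spread: r - g = 0.1402 - 0.0784 = 0.0618
Substituting: P = $0.57 / 0.0618
P = $9.22

$9.22


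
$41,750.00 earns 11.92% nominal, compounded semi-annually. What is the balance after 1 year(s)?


Formula: FV = P * (1 + r/m)^(m*t)
Period rate: r/m = 0.1192 / 2 = 0.0596
Total periods: m*t = 2 * 1 = 2
Growth factor: (1 + 0.0596)^2 = 1.122752
FV = $41,750.00 * 1.122752 = $46,874.90

$46,874.90


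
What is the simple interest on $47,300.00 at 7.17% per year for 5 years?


Formula: I = P * r * t
Substituting: I = $47,300.00 * 0.0717 * 5
Step: I = $47,300.00 * 0.3585
I = $16,957.05

$16,957.05


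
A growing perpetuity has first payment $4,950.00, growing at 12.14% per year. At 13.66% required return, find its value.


Formula: PV = C / (r - g)
Spread: r - g = 0.1366 - 0.1214 = 0.0152
Substituting: PV = $4,950.00 / 0.0152
PV = $325,657.89

$325,657.89


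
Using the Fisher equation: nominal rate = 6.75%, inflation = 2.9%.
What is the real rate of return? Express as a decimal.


Formula: (1 + r_real) = (1 + r_nom) / (1 + inflation)
Substituting: (1 + r_real) = 1.0675 / 1.029
(1 + r_real) = 1.037415
r_real = 1.037415 - 1 = 0.037415

0.037415


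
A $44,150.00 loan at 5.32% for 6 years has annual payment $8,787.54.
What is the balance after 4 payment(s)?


Formula: Balance = PV*(1+r)^k - PMT*((1+r)^k - 1)/r
Growth: (1 + 0.0532)^4 = 1.230392
Accumulated factor: ((1+r)^k - 1)/r = 4.330672
Balance = $44,150.00 * 1.230392 - $8,787.54 * 4.330672
Balance = $16,265.85

$16,265.85


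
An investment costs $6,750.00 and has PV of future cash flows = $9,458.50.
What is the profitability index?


Formula: PI = PV(cash flows) / initial investment
Substituting: PI = $9,458.50 / $6,750.00
PI = 1.4013

1.4013


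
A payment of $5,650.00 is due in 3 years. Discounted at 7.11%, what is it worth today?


Formula: PV = FV / (1 + r)^n
Substituting: PV = $5,650.00 / (1 + 0.0711)^3
Discount factor: (1.0711)^3 = 1.228825
PV = $5,650.00 / 1.228825 = $4,597.89

$4,597.89


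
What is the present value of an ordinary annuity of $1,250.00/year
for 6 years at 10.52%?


Formula: PV = PMT * (1 - (1+r)^(-n)) / r
Discount factor: (1 + 0.1052)^(-6) = 0.548725
Bracket: 1 - 0.548725 = 0.451275
PV = $1,250.00 * 0.451275 / 0.1052 = $5,362.11

$5,362.11


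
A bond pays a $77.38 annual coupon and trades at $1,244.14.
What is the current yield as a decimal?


Formula: Current yield = annual coupon / price
Substituting: CY = $77.38 / $1,244.14
CY = 0.062196

0.062196


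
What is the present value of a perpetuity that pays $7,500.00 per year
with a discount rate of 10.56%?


Formula: PV = C / r
Substituting: PV = $7,500.00 / 0.1056
PV = $71,022.73

$71,022.73


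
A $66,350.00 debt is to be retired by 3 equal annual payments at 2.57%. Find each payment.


Formula: PMT = PV * r / (1 - (1+r)^(-n))
Denominator: 1 - (1 + 0.0257)^(-3) = 0.0733
Numerator: $66,350.00 * 0.0257 = 1705.195
PMT = 1705.195 / 0.0733 = $23,263.08

$23,263.08


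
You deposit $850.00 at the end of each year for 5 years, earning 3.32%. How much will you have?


Formula: FV = PMT * ((1+r)^n - 1) / r
Growth factor: (1 + 0.0332)^5 = 1.177394
Numerator: 1.177394 - 1 = 0.177394
FV = $850.00 * 0.177394 / 0.0332 = $4,541.73

$4,541.73


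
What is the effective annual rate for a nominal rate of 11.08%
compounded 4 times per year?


Formula: EAR = (1 + r/m)^m - 1
Period rate: r/m = 0.1108 / 4 = 0.0277
Compounding: (1 + 0.0277)^4 = 1.115489
EAR = 1.115489 - 1 = 0.115489

0.115489


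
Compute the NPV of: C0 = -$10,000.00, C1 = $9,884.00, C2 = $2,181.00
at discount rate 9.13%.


Formula: NPV = C0 + C1/(1+r) + C2/(1+r)^2
Discount C1: $9,884.00 / (1 + 0.0913) = $9,057.09
Discount C2: $2,181.00 / (1 + 0.0913)^2 = $1,831.33
NPV = -$10,000.00 + $9,057.09 + $1,831.33 = $888.42

$888.42


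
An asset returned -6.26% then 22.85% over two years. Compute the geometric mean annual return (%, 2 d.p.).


Formula: Geometric mean = ((1+r1)*(1+r2))^(1/2) - 1
Product: (1 + -0.0626) * (1 + 0.2285) = 0.9374 * 1.2285 = 1.151596
Square root: 1.151596^0.5 = 1.073124
Geometric mean = 1.073124 - 1 = 0.073124
As percentage: 7.31%

7.31%


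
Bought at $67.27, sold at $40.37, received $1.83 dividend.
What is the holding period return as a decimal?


Formula: HPR = (P1 - P0 + D) / P0
Gain: $40.37 - $67.27 + $1.83 = -$25.07
HPR = -$25.07 / $67.27 = -0.3727

-0.3727


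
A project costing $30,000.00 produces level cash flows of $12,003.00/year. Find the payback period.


Formula: Payback = investment / annual cash flow
Substituting: Payback = $30,000.00 / $12,003.00
Payback = 2.4994 years

2.4994 years


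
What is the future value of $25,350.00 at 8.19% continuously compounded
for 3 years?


Formula: FV = P * e^(r*t)
Exponent: r*t = 0.0819 * 3 = 0.2457
e^(0.2457) = 1.278516
FV = $25,350.00 * 1.278516 = $32,410.38

$32,410.38


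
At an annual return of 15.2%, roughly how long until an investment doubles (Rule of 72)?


Formula: Years ≈ 72 / r
Substituting: Years ≈ 72 / 15.2
Years ≈ 4.7

4.7 years


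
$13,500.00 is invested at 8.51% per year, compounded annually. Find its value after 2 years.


Formula: FV = P * (1 + r)^n
Substituting: FV = $13,500.00 * (1 + 0.0851)^2
Growth factor: (1.0851)^2 = 1.177442
FV = $13,500.00 * 1.177442 = $15,895.47

$15,895.47


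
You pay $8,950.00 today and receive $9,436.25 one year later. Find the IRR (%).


Formula: IRR = C1/C0 - 1
Substituting: IRR = $9,436.25 / $8,950.00 - 1
Ratio: 1.05433 - 1 = 0.05433
IRR = 5.433%

5.433%


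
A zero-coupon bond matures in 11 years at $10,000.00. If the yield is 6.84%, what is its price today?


Formula: Price = FV / (1 + r)^n
Substituting: Price = $10,000.00 / (1 + 0.0684)^11
Discount factor: (1.0684)^11 = 2.070488
Price = $10,000.00 / 2.070488 = $4,829.78

$4,829.78


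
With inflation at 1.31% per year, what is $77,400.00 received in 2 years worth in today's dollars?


Formula: Real value = nominal / (1 + inflation)^years
Price level: (1 + 0.0131)^2 = 1.026372
Real value = $77,400.00 / 1.026372 = $75,411.28

$75,411.28


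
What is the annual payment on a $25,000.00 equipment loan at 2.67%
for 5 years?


Formula: PMT = PV * r / (1 - (1+r)^(-n))
Denominator: 1 - (1 + 0.0267)^(-5) = 0.123439
Numerator: $25,000.00 * 0.0267 = 667.5
PMT = 667.5 / 0.123439 = $5,407.53

$5,407.53


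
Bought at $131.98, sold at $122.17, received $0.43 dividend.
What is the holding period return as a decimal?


Formula: HPR = (P1 - P0 + D) / P0
Gain: $122.17 - $131.98 + $0.43 = -$9.38
HPR = -$9.38 / $131.98 = -0.0711

-0.0711


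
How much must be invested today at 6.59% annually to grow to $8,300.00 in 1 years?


Formula: PV = FV / (1 + r)^n
Substituting: PV = $8,300.00 / (1 + 0.0659)^1
Discount factor: (1.0659)^1 = 1.0659
PV = $8,300.00 / 1.0659 = $7,786.85

$7,786.85


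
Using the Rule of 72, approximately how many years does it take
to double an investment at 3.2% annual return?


Formula: Years ≈ 72 / r
Substituting: Years ≈ 72 / 3.2
Years ≈ 22.5

22.5 years


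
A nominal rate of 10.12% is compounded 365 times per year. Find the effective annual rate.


Formula: EAR = (1 + r/m)^m - 1
Period rate: r/m = 0.1012 / 365 = 0.000277
Compounding: (1 + 0.000277)^365 = 1.106482
EAR = 1.106482 - 1 = 0.106482

0.106482


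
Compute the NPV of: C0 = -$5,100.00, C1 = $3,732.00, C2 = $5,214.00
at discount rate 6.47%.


Formula: NPV = C0 + C1/(1+r) + C2/(1+r)^2
Discount C1: $3,732.00 / (1 + 0.0647) = $3,505.21
Discount C2: $5,214.00 / (1 + 0.0647)^2 = $4,599.56
NPV = -$5,100.00 + $3,505.21 + $4,599.56 = $3,004.78

$3,004.78


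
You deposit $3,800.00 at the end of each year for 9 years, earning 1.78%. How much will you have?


Formula: FV = PMT * ((1+r)^n - 1) / r
Growth factor: (1 + 0.0178)^9 = 1.172093
Numerator: 1.172093 - 1 = 0.172093
FV = $3,800.00 * 0.172093 / 0.0178 = $36,738.92

$36,738.92


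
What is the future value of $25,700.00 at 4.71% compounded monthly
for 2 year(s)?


Formula: FV = P * (1 + r/m)^(m*t)
Period rate: r/m = 0.0471 / 12 = 0.003925
Total periods: m*t = 12 * 2 = 24
Growth factor: (1 + 0.003925)^24 = 1.098577
FV = $25,700.00 * 1.098577 = $28,233.43

$28,233.43


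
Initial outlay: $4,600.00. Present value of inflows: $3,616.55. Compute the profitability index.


Formula: PI = PV(cash flows) / initial investment
Substituting: PI = $3,616.55 / $4,600.00
PI = 0.7862

0.7862


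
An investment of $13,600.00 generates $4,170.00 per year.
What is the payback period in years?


Formula: Payback = investment / annual cash flow
Substituting: Payback = $13,600.00 / $4,170.00
Payback = 3.2614 years

3.2614 years


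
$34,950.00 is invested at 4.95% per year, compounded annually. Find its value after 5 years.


Formula: FV = P * (1 + r)^n
Substituting: FV = $34,950.00 * (1 + 0.0495)^5
Growth factor: (1.0495)^5 = 1.273246
FV = $34,950.00 * 1.273246 = $44,499.94

$44,499.94


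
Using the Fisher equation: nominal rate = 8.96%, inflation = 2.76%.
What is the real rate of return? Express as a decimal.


Formula: (1 + r_real) = (1 + r_nom) / (1 + inflation)
Substituting: (1 + r_real) = 1.0896 / 1.0276
(1 + r_real) = 1.060335
r_real = 1.060335 - 1 = 0.060335

0.060335


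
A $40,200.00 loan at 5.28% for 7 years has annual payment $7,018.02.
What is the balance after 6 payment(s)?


Formula: Balance = PV*(1+r)^k - PMT*((1+r)^k - 1)/r
Growth: (1 + 0.0528)^6 = 1.361681
Accumulated factor: ((1+r)^k - 1)/r = 6.850012
Balance = $40,200.00 * 1.361681 - $7,018.02 * 6.850012
Balance = $6,666.04

$6,666.04


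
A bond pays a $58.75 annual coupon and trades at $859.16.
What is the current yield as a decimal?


Formula: Current yield = annual coupon / price
Substituting: CY = $58.75 / $859.16
CY = 0.068381

0.068381


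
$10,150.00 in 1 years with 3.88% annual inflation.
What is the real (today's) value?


Formula: Real value = nominal / (1 + inflation)^years
Price level: (1 + 0.0388)^1 = 1.0388
Real value = $10,150.00 / 1.0388 = $9,770.89

$9,770.89


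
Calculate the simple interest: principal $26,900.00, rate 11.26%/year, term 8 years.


Formula: I = P * r * t
Substituting: I = $26,900.00 * 0.1126 * 8
Step: I = $26,900.00 * 0.9008
I = $24,231.52

$24,231.52


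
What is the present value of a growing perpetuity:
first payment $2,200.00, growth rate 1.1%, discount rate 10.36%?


Formula: PV = C / (r - g)
Spread: r - g = 0.1036 - 0.011 = 0.0926
Substituting: PV = $2,200.00 / 0.0926
PV = $23,758.10

$23,758.10


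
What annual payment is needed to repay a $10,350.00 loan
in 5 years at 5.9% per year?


Formula: PMT = PV * r / (1 - (1+r)^(-n))
Denominator: 1 - (1 + 0.059)^(-5) = 0.249207
Numerator: $10,350.00 * 0.059 = 610.65
PMT = 610.65 / 0.249207 = $2,450.37

$2,450.37


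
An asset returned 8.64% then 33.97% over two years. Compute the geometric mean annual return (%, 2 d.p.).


Formula: Geometric mean = ((1+r1)*(1+r2))^(1/2) - 1
Product: (1 + 0.0864) * (1 + 0.3397) = 1.0864 * 1.3397 = 1.45545
Square root: 1.45545^0.5 = 1.20642
Geometric mean = 1.20642 - 1 = 0.20642
As percentage: 20.64%

20.64%


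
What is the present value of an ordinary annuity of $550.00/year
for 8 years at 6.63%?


Formula: PV = PMT * (1 - (1+r)^(-n)) / r
Discount factor: (1 + 0.0663)^(-8) = 0.598363
Bracket: 1 - 0.598363 = 0.401637
PV = $550.00 * 0.401637 / 0.0663 = $3,331.83

$3,331.83


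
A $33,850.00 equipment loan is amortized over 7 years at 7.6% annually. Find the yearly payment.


Formula: PMT = PV * r / (1 - (1+r)^(-n))
Denominator: 1 - (1 + 0.076)^(-7) = 0.401155
Numerator: $33,850.00 * 0.076 = 2572.6
PMT = 2572.6 / 0.401155 = $6,412.98

$6,412.98


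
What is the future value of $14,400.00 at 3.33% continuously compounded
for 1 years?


Formula: FV = P * e^(r*t)
Exponent: r*t = 0.0333 * 1 = 0.0333
e^(0.0333) = 1.033861
FV = $14,400.00 * 1.033861 = $14,887.59

$14,887.59


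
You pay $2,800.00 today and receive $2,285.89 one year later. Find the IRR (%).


Formula: IRR = C1/C0 - 1
Substituting: IRR = $2,285.89 / $2,800.00 - 1
Ratio: 0.816389 - 1 = -0.183611
IRR = -18.3611%

-18.3611%


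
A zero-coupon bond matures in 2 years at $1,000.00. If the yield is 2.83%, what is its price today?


Formula: Price = FV / (1 + r)^n
Substituting: Price = $1,000.00 / (1 + 0.0283)^2
Discount factor: (1.0283)^2 = 1.057401
Price = $1,000.00 / 1.057401 = $945.72

$945.72


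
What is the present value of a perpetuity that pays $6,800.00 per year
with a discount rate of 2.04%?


Formula: PV = C / r
Substituting: PV = $6,800.00 / 0.0204
PV = $333,333.33

$333,333.33


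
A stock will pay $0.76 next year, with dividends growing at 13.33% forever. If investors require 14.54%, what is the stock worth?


Formula: P = D1 / (r - g)
Spread: r - g = 0.1454 - 0.1333 = 0.0121
Substituting: P = $0.76 / 0.0121
P = $62.81

$62.81


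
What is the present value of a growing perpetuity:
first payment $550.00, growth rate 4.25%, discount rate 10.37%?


Formula: PV = C / (r - g)
Spread: r - g = 0.1037 - 0.0425 = 0.0612
Substituting: PV = $550.00 / 0.0612
PV = $8,986.93

$8,986.93


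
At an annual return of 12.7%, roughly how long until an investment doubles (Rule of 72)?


Formula: Years ≈ 72 / r
Substituting: Years ≈ 72 / 12.7
Years ≈ 5.7

5.7 years


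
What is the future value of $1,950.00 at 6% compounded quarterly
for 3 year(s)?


Formula: FV = P * (1 + r/m)^(m*t)
Period rate: r/m = 0.06 / 4 = 0.015
Total periods: m*t = 4 * 3 = 12
Growth factor: (1 + 0.015)^12 = 1.195618
FV = $1,950.00 * 1.195618 = $2,331.46

$2,331.46


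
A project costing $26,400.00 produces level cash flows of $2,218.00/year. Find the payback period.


Formula: Payback = investment / annual cash flow
Substituting: Payback = $26,400.00 / $2,218.00
Payback = 11.9026 years

11.9026 years


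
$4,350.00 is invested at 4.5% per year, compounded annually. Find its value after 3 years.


Formula: FV = P * (1 + r)^n
Substituting: FV = $4,350.00 * (1 + 0.045)^3
Growth factor: (1.045)^3 = 1.141166
FV = $4,350.00 * 1.141166 = $4,964.07

$4,964.07


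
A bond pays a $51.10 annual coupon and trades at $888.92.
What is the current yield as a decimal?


Formula: Current yield = annual coupon / price
Substituting: CY = $51.10 / $888.92
CY = 0.057485

0.057485


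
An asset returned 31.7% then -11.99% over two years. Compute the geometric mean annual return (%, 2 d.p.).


Formula: Geometric mean = ((1+r1)*(1+r2))^(1/2) - 1
Product: (1 + 0.317) * (1 + -0.1199) = 1.317 * 0.8801 = 1.159092
Square root: 1.159092^0.5 = 1.076611
Geometric mean = 1.076611 - 1 = 0.076611
As percentage: 7.66%

7.66%


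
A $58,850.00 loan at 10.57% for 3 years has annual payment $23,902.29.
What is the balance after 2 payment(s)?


Formula: Balance = PV*(1+r)^k - PMT*((1+r)^k - 1)/r
Growth: (1 + 0.1057)^2 = 1.222572
Accumulated factor: ((1+r)^k - 1)/r = 2.1057
Balance = $58,850.00 * 1.222572 - $23,902.29 * 2.1057
Balance = $21,617.34

$21,617.34


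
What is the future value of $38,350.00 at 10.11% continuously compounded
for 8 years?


Formula: FV = P * e^(r*t)
Exponent: r*t = 0.1011 * 8 = 0.8088
e^(0.8088) = 2.245212
FV = $38,350.00 * 2.245212 = $86,103.88

$86,103.88


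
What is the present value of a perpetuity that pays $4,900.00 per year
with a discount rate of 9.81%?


Formula: PV = C / r
Substituting: PV = $4,900.00 / 0.0981
PV = $49,949.03

$49,949.03


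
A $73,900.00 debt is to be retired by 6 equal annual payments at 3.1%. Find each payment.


Formula: PMT = PV * r / (1 - (1+r)^(-n))
Denominator: 1 - (1 + 0.031)^(-6) = 0.167378
Numerator: $73,900.00 * 0.031 = 2290.9
PMT = 2290.9 / 0.167378 = $13,687.00

$13,687.00


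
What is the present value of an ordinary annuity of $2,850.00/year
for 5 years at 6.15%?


Formula: PV = PMT * (1 - (1+r)^(-n)) / r
Discount factor: (1 + 0.0615)^(-5) = 0.741993
Bracket: 1 - 0.741993 = 0.258007
PV = $2,850.00 * 0.258007 / 0.0615 = $11,956.41

$11,956.41


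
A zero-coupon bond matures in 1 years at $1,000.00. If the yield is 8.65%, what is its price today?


Formula: Price = FV / (1 + r)^n
Substituting: Price = $1,000.00 / (1 + 0.0865)^1
Discount factor: (1.0865)^1 = 1.0865
Price = $1,000.00 / 1.0865 = $920.39

$920.39


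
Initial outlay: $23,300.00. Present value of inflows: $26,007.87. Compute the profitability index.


Formula: PI = PV(cash flows) / initial investment
Substituting: PI = $26,007.87 / $23,300.00
PI = 1.1162

1.1162


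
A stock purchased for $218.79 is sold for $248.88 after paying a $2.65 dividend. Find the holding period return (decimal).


Formula: HPR = (P1 - P0 + D) / P0
Gain: $248.88 - $218.79 + $2.65 = $32.74
HPR = $32.74 / $218.79 = 0.1496

0.1496


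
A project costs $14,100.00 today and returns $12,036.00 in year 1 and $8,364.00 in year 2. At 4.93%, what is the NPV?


Formula: NPV = C0 + C1/(1+r) + C2/(1+r)^2
Discount C1: $12,036.00 / (1 + 0.0493) = $11,470.50
Discount C2: $8,364.00 / (1 + 0.0493)^2 = $7,596.52
NPV = -$14,100.00 + $11,470.50 + $7,596.52 = $4,967.02

$4,967.02


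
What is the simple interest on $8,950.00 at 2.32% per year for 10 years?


Formula: I = P * r * t
Substituting: I = $8,950.00 * 0.0232 * 10
Step: I = $8,950.00 * 0.232
I = $2,076.40

$2,076.40


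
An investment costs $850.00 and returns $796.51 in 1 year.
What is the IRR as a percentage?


Formula: IRR = C1/C0 - 1
Substituting: IRR = $796.51 / $850.00 - 1
Ratio: 0.937071 - 1 = -0.062929
IRR = -6.2929%

-6.2929%


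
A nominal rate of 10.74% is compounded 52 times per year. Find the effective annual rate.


Formula: EAR = (1 + r/m)^m - 1
Period rate: r/m = 0.1074 / 52 = 0.002065
Compounding: (1 + 0.002065)^52 = 1.113256
EAR = 1.113256 - 1 = 0.113256

0.113256


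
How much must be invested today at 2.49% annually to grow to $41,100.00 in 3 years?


Formula: PV = FV / (1 + r)^n
Substituting: PV = $41,100.00 / (1 + 0.0249)^3
Discount factor: (1.0249)^3 = 1.076575
PV = $41,100.00 / 1.076575 = $38,176.61

$38,176.61


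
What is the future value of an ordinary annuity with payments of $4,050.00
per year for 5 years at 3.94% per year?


Formula: FV = PMT * ((1+r)^n - 1) / r
Growth factor: (1 + 0.0394)^5 = 1.213147
Numerator: 1.213147 - 1 = 0.213147
FV = $4,050.00 * 0.213147 / 0.0394 = $21,909.82

$21,909.82


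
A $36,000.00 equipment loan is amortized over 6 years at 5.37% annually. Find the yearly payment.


Formula: PMT = PV * r / (1 - (1+r)^(-n))
Denominator: 1 - (1 + 0.0537)^(-6) = 0.269369
Numerator: $36,000.00 * 0.0537 = 1933.2
PMT = 1933.2 / 0.269369 = $7,176.77

$7,176.77


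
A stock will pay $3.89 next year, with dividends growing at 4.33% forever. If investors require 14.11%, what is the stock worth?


Formula: P = D1 / (r - g)
Spread: r - g = 0.1411 - 0.0433 = 0.0978
Substituting: P = $3.89 / 0.0978
P = $39.78

$39.78


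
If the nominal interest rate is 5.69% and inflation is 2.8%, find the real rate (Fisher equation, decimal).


Formula: (1 + r_real) = (1 + r_nom) / (1 + inflation)
Substituting: (1 + r_real) = 1.0569 / 1.028
(1 + r_real) = 1.028113
r_real = 1.028113 - 1 = 0.028113

0.028113


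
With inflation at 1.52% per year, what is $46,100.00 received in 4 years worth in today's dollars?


Formula: Real value = nominal / (1 + inflation)^years
Price level: (1 + 0.0152)^4 = 1.0622
Real value = $46,100.00 / 1.0622 = $43,400.48

$43,400.48


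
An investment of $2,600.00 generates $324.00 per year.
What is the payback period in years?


Formula: Payback = investment / annual cash flow
Substituting: Payback = $2,600.00 / $324.00
Payback = 8.0247 years

8.0247 years


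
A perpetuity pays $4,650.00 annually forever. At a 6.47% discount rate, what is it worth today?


Formula: PV = C / r
Substituting: PV = $4,650.00 / 0.0647
PV = $71,870.17

$71,870.17


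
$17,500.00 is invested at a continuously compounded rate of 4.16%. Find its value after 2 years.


Formula: FV = P * e^(r*t)
Exponent: r*t = 0.0416 * 2 = 0.0832
e^(0.0832) = 1.086759
FV = $17,500.00 * 1.086759 = $19,018.28

$19,018.28


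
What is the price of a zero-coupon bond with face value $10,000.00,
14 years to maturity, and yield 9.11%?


Formula: Price = FV / (1 + r)^n
Substituting: Price = $10,000.00 / (1 + 0.0911)^14
Discount factor: (1.0911)^14 = 3.389251
Price = $10,000.00 / 3.389251 = $2,950.50

$2,950.50


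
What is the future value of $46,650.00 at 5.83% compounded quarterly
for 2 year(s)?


Formula: FV = P * (1 + r/m)^(m*t)
Period rate: r/m = 0.0583 / 4 = 0.014575
Total periods: m*t = 4 * 2 = 8
Growth factor: (1 + 0.014575)^8 = 1.122725
FV = $46,650.00 * 1.122725 = $52,375.10

$52,375.10


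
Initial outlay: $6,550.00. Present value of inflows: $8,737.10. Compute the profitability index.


Formula: PI = PV(cash flows) / initial investment
Substituting: PI = $8,737.10 / $6,550.00
PI = 1.3339

1.3339


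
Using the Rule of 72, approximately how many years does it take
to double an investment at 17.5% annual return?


Formula: Years ≈ 72 / r
Substituting: Years ≈ 72 / 17.5
Years ≈ 4.1

4.1 years


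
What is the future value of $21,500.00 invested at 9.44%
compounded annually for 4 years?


Formula: FV = P * (1 + r)^n
Substituting: FV = $21,500.00 * (1 + 0.0944)^4
Growth factor: (1.0944)^4 = 1.434513
FV = $21,500.00 * 1.434513 = $30,842.02

$30,842.02


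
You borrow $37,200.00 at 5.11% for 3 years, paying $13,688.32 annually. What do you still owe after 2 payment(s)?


Formula: Balance = PV*(1+r)^k - PMT*((1+r)^k - 1)/r
Growth: (1 + 0.0511)^2 = 1.104811
Accumulated factor: ((1+r)^k - 1)/r = 2.0511
Balance = $37,200.00 * 1.104811 - $13,688.32 * 2.0511
Balance = $13,022.86

$13,022.86


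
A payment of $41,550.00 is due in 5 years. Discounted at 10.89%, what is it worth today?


Formula: PV = FV / (1 + r)^n
Substituting: PV = $41,550.00 / (1 + 0.1089)^5
Discount factor: (1.1089)^5 = 1.676725
PV = $41,550.00 / 1.676725 = $24,780.45

$24,780.45


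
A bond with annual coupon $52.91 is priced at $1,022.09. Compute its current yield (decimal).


Formula: Current yield = annual coupon / price
Substituting: CY = $52.91 / $1,022.09
CY = 0.051766

0.051766


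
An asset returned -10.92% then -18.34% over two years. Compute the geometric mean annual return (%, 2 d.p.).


Formula: Geometric mean = ((1+r1)*(1+r2))^(1/2) - 1
Product: (1 + -0.1092) * (1 + -0.1834) = 0.8908 * 0.8166 = 0.727427
Square root: 0.727427^0.5 = 0.852893
Geometric mean = 0.852893 - 1 = -0.147107
As percentage: -14.71%

-14.71%


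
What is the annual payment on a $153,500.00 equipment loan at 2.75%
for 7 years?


Formula: PMT = PV * r / (1 - (1+r)^(-n))
Denominator: 1 - (1 + 0.0275)^(-7) = 0.172959
Numerator: $153,500.00 * 0.0275 = 4221.25
PMT = 4221.25 / 0.172959 = $24,406.11

$24,406.11


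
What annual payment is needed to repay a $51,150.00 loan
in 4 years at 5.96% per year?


Formula: PMT = PV * r / (1 - (1+r)^(-n))
Denominator: 1 - (1 + 0.0596)^(-4) = 0.20671
Numerator: $51,150.00 * 0.0596 = 3048.54
PMT = 3048.54 / 0.20671 = $14,747.94

$14,747.94


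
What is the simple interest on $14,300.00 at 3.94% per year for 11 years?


Formula: I = P * r * t
Substituting: I = $14,300.00 * 0.0394 * 11
Step: I = $14,300.00 * 0.4334
I = $6,197.62

$6,197.62


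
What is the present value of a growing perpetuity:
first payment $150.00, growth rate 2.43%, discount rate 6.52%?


Formula: PV = C / (r - g)
Spread: r - g = 0.0652 - 0.0243 = 0.0409
Substituting: PV = $150.00 / 0.0409
PV = $3,667.48

$3,667.48


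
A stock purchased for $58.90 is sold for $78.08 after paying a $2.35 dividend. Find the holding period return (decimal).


Formula: HPR = (P1 - P0 + D) / P0
Gain: $78.08 - $58.90 + $2.35 = $21.53
HPR = $21.53 / $58.90 = 0.3655

0.3655


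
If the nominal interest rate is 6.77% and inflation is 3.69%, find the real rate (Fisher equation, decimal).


Formula: (1 + r_real) = (1 + r_nom) / (1 + inflation)
Substituting: (1 + r_real) = 1.0677 / 1.0369
(1 + r_real) = 1.029704
r_real = 1.029704 - 1 = 0.029704

0.029704


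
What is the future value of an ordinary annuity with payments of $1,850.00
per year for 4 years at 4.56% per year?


Formula: FV = PMT * ((1+r)^n - 1) / r
Growth factor: (1 + 0.0456)^4 = 1.19526
Numerator: 1.19526 - 1 = 0.19526
FV = $1,850.00 * 0.19526 / 0.0456 = $7,921.72

$7,921.72


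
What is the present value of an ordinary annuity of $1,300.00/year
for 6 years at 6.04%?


Formula: PV = PMT * (1 - (1+r)^(-n)) / r
Discount factor: (1 + 0.0604)^(-6) = 0.703367
Bracket: 1 - 0.703367 = 0.296633
PV = $1,300.00 * 0.296633 / 0.0604 = $6,384.50

$6,384.50


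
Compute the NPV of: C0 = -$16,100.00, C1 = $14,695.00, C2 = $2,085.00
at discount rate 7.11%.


Formula: NPV = C0 + C1/(1+r) + C2/(1+r)^2
Discount C1: $14,695.00 / (1 + 0.0711) = $13,719.54
Discount C2: $2,085.00 / (1 + 0.0711)^2 = $1,817.38
NPV = -$16,100.00 + $13,719.54 + $1,817.38 = -$563.08

-$563.08


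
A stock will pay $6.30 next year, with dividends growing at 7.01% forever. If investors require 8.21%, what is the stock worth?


Formula: P = D1 / (r - g)
Spread: r - g = 0.0821 - 0.0701 = 0.012
Substituting: P = $6.30 / 0.012
P = $525.00

$525.00


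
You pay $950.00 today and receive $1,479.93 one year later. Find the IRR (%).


Formula: IRR = C1/C0 - 1
Substituting: IRR = $1,479.93 / $950.00 - 1
Ratio: 1.557821 - 1 = 0.557821
IRR = 55.7821%

55.7821%


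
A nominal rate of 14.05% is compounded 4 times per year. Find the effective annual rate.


Formula: EAR = (1 + r/m)^m - 1
Period rate: r/m = 0.1405 / 4 = 0.035125
Compounding: (1 + 0.035125)^4 = 1.148077
EAR = 1.148077 - 1 = 0.148077

0.148077


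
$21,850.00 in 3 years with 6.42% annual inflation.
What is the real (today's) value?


Formula: Real value = nominal / (1 + inflation)^years
Price level: (1 + 0.0642)^3 = 1.20523
Real value = $21,850.00 / 1.20523 = $18,129.33

$18,129.33


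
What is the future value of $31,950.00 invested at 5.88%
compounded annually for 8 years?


Formula: FV = P * (1 + r)^n
Substituting: FV = $31,950.00 * (1 + 0.0588)^8
Growth factor: (1.0588)^8 = 1.57947
FV = $31,950.00 * 1.57947 = $50,464.08

$50,464.08


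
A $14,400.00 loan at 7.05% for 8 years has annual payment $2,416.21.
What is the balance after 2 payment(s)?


Formula: Balance = PV*(1+r)^k - PMT*((1+r)^k - 1)/r
Growth: (1 + 0.0705)^2 = 1.14597
Accumulated factor: ((1+r)^k - 1)/r = 2.0705
Balance = $14,400.00 * 1.14597 - $2,416.21 * 2.0705
Balance = $11,499.21

$11,499.21
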